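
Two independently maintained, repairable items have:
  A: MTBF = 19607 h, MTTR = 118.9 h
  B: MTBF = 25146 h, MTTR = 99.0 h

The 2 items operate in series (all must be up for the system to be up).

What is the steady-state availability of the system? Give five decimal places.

A(A) = MTBF/(MTBF+MTTR) = 19607/(19607+118.9) = 0.993972
A(B) = MTBF/(MTBF+MTTR) = 25146/(25146+99.0) = 0.996078
Series availability: 0.993972 × 0.996078 = 0.99007

0.99007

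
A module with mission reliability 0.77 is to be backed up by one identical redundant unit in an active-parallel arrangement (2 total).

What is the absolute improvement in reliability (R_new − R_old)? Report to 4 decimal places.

0.1771

R_before = 0.77
R_after = 1 − (1 − 0.77)^2 = 0.9471
ΔR = 0.9471 − 0.77 = 0.1771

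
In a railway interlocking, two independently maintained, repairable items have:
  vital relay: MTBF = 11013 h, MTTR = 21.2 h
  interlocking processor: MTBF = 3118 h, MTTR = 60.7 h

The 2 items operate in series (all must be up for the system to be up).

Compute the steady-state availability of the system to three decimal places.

0.979

A(vital relay) = MTBF/(MTBF+MTTR) = 11013/(11013+21.2) = 0.998079
A(interlocking processor) = MTBF/(MTBF+MTTR) = 3118/(3118+60.7) = 0.980904
Series availability: 0.998079 × 0.980904 = 0.979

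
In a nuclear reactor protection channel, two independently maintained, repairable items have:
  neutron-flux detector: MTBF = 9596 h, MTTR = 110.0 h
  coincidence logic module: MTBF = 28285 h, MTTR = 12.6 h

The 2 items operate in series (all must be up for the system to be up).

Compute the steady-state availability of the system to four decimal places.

0.9882

A(neutron-flux detector) = MTBF/(MTBF+MTTR) = 9596/(9596+110.0) = 0.988667
A(coincidence logic module) = MTBF/(MTBF+MTTR) = 28285/(28285+12.6) = 0.999555
Series availability: 0.988667 × 0.999555 = 0.9882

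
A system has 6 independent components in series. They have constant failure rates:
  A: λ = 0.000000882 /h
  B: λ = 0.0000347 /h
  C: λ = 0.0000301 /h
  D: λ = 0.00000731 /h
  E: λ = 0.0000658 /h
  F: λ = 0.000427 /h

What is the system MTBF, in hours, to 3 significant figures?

Series of exponential components: λ_sys = Σ λ_i
λ_sys = 0.000000882 + 0.0000347 + 0.0000301 + 0.00000731 + 0.0000658 + 0.000427 = 5.6579e-04 /h
MTBF = 1 / λ_sys = 1770 h

1770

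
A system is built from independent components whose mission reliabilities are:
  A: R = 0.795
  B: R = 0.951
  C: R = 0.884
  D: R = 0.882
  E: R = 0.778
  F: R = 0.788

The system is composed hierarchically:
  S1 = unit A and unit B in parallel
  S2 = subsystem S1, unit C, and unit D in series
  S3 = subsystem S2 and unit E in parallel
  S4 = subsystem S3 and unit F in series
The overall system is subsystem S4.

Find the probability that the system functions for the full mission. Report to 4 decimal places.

0.7481

Parallel (A and B): 1 − (1 − 0.795000)(1 − 0.951000) = 0.989955
Series ([0.989955], C, and D): 0.989955 × 0.884000 × 0.882000 = 0.771856
Parallel ([0.771856] and E): 1 − (1 − 0.771856)(1 − 0.778000) = 0.949352
Series ([0.949352] and F): 0.949352 × 0.788000 = 0.7481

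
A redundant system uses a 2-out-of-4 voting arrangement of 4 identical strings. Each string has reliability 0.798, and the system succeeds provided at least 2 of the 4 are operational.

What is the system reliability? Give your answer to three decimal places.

0.972

R = Σ_{i=2}^{4} C(4,i) p^i (1−p)^{4−i} with p = 0.798
C(4,2)·0.798^2·0.202^2 = 0.15590
C(4,3)·0.798^3·0.202^1 = 0.41060
C(4,4)·0.798^4·0.202^0 = 0.40552
Sum = 0.972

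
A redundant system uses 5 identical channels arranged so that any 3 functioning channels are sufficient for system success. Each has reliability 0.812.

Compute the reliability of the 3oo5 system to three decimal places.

0.951

R = Σ_{i=3}^{5} C(5,i) p^i (1−p)^{5−i} with p = 0.812
C(5,3)·0.812^3·0.188^2 = 0.18923
C(5,4)·0.812^4·0.188^1 = 0.40865
C(5,5)·0.812^5·0.188^0 = 0.35300
Sum = 0.951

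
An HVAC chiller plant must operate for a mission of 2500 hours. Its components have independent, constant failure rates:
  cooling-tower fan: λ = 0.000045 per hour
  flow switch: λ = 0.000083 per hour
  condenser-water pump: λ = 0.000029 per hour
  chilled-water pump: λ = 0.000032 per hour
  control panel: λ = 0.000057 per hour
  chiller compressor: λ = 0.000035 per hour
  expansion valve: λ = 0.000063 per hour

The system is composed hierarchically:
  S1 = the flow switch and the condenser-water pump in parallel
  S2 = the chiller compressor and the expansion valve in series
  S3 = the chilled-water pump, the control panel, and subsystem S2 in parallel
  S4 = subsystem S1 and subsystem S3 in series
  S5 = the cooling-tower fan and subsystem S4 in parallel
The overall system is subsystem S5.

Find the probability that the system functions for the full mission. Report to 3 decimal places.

0.998

R(cooling-tower fan) = exp(−0.000045 × 2500) = 0.89360
R(flow switch) = exp(−0.000083 × 2500) = 0.81261
R(condenser-water pump) = exp(−0.000029 × 2500) = 0.93007
R(chilled-water pump) = exp(−0.000032 × 2500) = 0.92312
R(control panel) = exp(−0.000057 × 2500) = 0.86719
R(chiller compressor) = exp(−0.000035 × 2500) = 0.91622
R(expansion valve) = exp(−0.000063 × 2500) = 0.85428
Parallel (flow switch and condenser-water pump): 1 − (1 − 0.81261)(1 − 0.93007) = 0.98690
Series (chiller compressor and expansion valve): 0.91622 × 0.85428 = 0.78271
Parallel (chilled-water pump, control panel, and [0.78271]): 1 − (1 − 0.92312)(1 − 0.86719)(1 − 0.78271) = 0.99778
Series ([0.98690] and [0.99778]): 0.98690 × 0.99778 = 0.98471
Parallel (cooling-tower fan and [0.98471]): 1 − (1 − 0.89360)(1 − 0.98471) = 0.998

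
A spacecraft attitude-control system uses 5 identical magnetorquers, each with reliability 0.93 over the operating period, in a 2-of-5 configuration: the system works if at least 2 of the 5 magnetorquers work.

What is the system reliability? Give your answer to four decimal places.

R = Σ_{i=2}^{5} C(5,i) p^i (1−p)^{5−i} with p = 0.93
C(5,2)·0.93^2·0.07^3 = 0.002967
C(5,3)·0.93^3·0.07^2 = 0.039413
C(5,4)·0.93^4·0.07^1 = 0.261818
C(5,5)·0.93^5·0.07^0 = 0.695688
Sum = 0.9999

0.9999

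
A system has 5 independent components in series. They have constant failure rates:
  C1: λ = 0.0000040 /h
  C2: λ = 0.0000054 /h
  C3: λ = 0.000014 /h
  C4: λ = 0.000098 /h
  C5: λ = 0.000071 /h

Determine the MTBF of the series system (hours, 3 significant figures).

5200

Series of exponential components: λ_sys = Σ λ_i
λ_sys = 0.0000040 + 0.0000054 + 0.000014 + 0.000098 + 0.000071 = 1.9240e-04 /h
MTBF = 1 / λ_sys = 5200 h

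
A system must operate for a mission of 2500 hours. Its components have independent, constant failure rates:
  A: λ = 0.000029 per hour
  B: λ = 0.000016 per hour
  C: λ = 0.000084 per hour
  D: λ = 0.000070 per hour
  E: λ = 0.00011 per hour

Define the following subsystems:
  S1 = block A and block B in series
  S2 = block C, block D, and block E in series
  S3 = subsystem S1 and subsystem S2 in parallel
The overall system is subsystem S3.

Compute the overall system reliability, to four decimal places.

0.9486

R(A) = exp(−0.000029 × 2500) = 0.930066
R(B) = exp(−0.000016 × 2500) = 0.960789
R(C) = exp(−0.000084 × 2500) = 0.810584
R(D) = exp(−0.000070 × 2500) = 0.839457
R(E) = exp(−0.00011 × 2500) = 0.759572
Series (A and B): 0.930066 × 0.960789 = 0.893597
Series (C, D, and E): 0.810584 × 0.839457 × 0.759572 = 0.516851
Parallel ([0.893597] and [0.516851]): 1 − (1 − 0.893597)(1 − 0.516851) = 0.9486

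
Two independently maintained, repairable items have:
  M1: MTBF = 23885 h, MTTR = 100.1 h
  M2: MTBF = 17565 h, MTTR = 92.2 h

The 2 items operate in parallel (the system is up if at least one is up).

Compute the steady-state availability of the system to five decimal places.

A(M1) = MTBF/(MTBF+MTTR) = 23885/(23885+100.1) = 0.995827
A(M2) = MTBF/(MTBF+MTTR) = 17565/(17565+92.2) = 0.994778
Parallel availability: 1 − (1 − 0.995827)(1 − 0.994778) = 0.99998

0.99998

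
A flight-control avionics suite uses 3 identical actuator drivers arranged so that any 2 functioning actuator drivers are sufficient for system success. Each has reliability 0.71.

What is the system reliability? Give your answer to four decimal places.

0.7965

R = Σ_{i=2}^{3} C(3,i) p^i (1−p)^{3−i} with p = 0.71
C(3,2)·0.71^2·0.29^1 = 0.438567
C(3,3)·0.71^3·0.29^0 = 0.357911
Sum = 0.7965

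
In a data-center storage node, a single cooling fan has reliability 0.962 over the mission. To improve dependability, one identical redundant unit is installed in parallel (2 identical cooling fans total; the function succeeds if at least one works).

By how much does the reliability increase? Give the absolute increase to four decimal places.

0.0366

R_before = 0.962
R_after = 1 − (1 − 0.962)^2 = 0.9986
ΔR = 0.9986 − 0.962 = 0.0366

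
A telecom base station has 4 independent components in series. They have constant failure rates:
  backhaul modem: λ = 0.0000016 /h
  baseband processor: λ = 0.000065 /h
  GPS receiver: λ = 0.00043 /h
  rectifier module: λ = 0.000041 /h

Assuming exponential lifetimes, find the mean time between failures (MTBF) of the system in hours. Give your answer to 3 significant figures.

1860

Series of exponential components: λ_sys = Σ λ_i
λ_sys = 0.0000016 + 0.000065 + 0.00043 + 0.000041 = 5.3760e-04 /h
MTBF = 1 / λ_sys = 1860 h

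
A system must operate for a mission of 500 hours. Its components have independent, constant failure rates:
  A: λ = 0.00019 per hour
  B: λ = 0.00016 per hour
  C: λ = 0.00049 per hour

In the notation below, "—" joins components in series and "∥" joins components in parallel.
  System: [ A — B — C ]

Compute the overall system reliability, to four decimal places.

0.6570

R(A) = exp(−0.00019 × 500) = 0.909373
R(B) = exp(−0.00016 × 500) = 0.923116
R(C) = exp(−0.00049 × 500) = 0.782705
Series (A, B, and C): 0.909373 × 0.923116 × 0.782705 = 0.6570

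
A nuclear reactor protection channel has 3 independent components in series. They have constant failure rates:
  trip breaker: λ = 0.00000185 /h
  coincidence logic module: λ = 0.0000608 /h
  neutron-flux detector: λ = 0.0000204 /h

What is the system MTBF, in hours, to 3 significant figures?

Series of exponential components: λ_sys = Σ λ_i
λ_sys = 0.00000185 + 0.0000608 + 0.0000204 = 8.3050e-05 /h
MTBF = 1 / λ_sys = 12000 h

12000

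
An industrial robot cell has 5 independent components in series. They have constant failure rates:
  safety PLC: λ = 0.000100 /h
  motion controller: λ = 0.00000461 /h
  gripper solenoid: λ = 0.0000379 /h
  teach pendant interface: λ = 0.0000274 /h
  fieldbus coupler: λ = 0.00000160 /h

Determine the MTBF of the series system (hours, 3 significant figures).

5830

Series of exponential components: λ_sys = Σ λ_i
λ_sys = 0.000100 + 0.00000461 + 0.0000379 + 0.0000274 + 0.00000160 = 1.7151e-04 /h
MTBF = 1 / λ_sys = 5830 h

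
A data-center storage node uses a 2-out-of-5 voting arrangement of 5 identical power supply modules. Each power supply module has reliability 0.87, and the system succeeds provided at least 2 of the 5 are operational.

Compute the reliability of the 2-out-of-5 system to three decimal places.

R = Σ_{i=2}^{5} C(5,i) p^i (1−p)^{5−i} with p = 0.87
C(5,2)·0.87^2·0.13^3 = 0.01663
C(5,3)·0.87^3·0.13^2 = 0.11129
C(5,4)·0.87^4·0.13^1 = 0.37238
C(5,5)·0.87^5·0.13^0 = 0.49842
Sum = 0.999

0.999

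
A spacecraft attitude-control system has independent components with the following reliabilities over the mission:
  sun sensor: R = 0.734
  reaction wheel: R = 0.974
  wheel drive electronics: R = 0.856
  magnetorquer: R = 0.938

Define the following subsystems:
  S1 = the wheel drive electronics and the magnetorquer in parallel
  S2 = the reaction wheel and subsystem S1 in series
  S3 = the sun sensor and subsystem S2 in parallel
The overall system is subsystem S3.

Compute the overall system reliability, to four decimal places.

Parallel (wheel drive electronics and magnetorquer): 1 − (1 − 0.856000)(1 − 0.938000) = 0.991072
Series (reaction wheel and [0.991072]): 0.974000 × 0.991072 = 0.965304
Parallel (sun sensor and [0.965304]): 1 − (1 − 0.734000)(1 − 0.965304) = 0.9908

0.9908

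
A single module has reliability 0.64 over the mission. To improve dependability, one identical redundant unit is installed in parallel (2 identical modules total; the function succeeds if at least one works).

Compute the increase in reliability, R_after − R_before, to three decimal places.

R_before = 0.64
R_after = 1 − (1 − 0.64)^2 = 0.870
ΔR = 0.870 − 0.64 = 0.230

0.230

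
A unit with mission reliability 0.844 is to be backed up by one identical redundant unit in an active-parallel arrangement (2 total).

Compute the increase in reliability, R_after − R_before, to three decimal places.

0.132

R_before = 0.844
R_after = 1 − (1 − 0.844)^2 = 0.976
ΔR = 0.976 − 0.844 = 0.132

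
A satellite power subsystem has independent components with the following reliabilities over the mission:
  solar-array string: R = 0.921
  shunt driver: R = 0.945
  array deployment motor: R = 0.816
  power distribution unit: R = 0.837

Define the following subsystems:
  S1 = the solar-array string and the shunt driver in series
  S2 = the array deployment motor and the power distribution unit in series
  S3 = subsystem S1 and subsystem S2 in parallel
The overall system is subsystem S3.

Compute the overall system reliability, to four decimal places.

0.9589

Series (solar-array string and shunt driver): 0.921000 × 0.945000 = 0.870345
Series (array deployment motor and power distribution unit): 0.816000 × 0.837000 = 0.682992
Parallel ([0.870345] and [0.682992]): 1 − (1 − 0.870345)(1 − 0.682992) = 0.9589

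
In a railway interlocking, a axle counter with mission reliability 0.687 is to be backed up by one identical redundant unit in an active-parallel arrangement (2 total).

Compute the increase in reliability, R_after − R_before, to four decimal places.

R_before = 0.687
R_after = 1 − (1 − 0.687)^2 = 0.9020
ΔR = 0.9020 − 0.687 = 0.2150

0.2150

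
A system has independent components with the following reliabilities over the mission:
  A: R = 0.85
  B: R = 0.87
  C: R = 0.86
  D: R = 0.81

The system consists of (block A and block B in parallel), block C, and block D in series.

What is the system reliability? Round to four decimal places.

0.6830

Parallel (A and B): 1 − (1 − 0.850000)(1 − 0.870000) = 0.980500
Series ([0.980500], C, and D): 0.980500 × 0.860000 × 0.810000 = 0.6830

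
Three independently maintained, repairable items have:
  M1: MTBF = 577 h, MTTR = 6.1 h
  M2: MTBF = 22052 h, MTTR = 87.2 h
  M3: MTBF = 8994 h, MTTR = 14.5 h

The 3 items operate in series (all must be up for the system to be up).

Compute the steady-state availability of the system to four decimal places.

0.9841

A(M1) = MTBF/(MTBF+MTTR) = 577/(577+6.1) = 0.989539
A(M2) = MTBF/(MTBF+MTTR) = 22052/(22052+87.2) = 0.996061
A(M3) = MTBF/(MTBF+MTTR) = 8994/(8994+14.5) = 0.998390
Series availability: 0.989539 × 0.996061 × 0.998390 = 0.9841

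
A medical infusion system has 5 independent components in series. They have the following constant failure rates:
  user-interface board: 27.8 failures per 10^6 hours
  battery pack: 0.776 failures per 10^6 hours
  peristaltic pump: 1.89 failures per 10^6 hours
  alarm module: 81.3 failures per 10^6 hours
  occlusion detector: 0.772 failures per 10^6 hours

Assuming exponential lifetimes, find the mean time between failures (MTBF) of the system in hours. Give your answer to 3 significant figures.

Series of exponential components: λ_sys = Σ λ_i
λ_sys = 0.0000278 + 0.000000776 + 0.00000189 + 0.0000813 + 0.000000772 = 1.1254e-04 /h
MTBF = 1 / λ_sys = 8890 h

8890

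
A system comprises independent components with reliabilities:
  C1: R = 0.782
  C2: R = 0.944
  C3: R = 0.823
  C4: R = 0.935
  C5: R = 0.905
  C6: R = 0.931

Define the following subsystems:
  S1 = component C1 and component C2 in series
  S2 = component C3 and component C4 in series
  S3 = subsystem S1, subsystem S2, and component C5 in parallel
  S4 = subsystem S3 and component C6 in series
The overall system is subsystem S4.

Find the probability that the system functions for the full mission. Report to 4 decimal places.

Series (C1 and C2): 0.782000 × 0.944000 = 0.738208
Series (C3 and C4): 0.823000 × 0.935000 = 0.769505
Parallel ([0.738208], [0.769505], and C5): 1 − (1 − 0.738208)(1 − 0.769505)(1 − 0.905000) = 0.994268
Series ([0.994268] and C6): 0.994268 × 0.931000 = 0.9257

0.9257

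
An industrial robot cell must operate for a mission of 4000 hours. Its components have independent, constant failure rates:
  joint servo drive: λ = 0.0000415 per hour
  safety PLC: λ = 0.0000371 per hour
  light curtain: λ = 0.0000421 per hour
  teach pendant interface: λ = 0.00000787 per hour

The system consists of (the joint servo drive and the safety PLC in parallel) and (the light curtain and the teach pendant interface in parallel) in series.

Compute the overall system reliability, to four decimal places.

R(joint servo drive) = exp(−0.0000415 × 4000) = 0.847046
R(safety PLC) = exp(−0.0000371 × 4000) = 0.862086
R(light curtain) = exp(−0.0000421 × 4000) = 0.845016
R(teach pendant interface) = exp(−0.00000787 × 4000) = 0.969010
Parallel (joint servo drive and safety PLC): 1 − (1 − 0.847046)(1 − 0.862086) = 0.978906
Parallel (light curtain and teach pendant interface): 1 − (1 − 0.845016)(1 − 0.969010) = 0.995197
Series ([0.978906] and [0.995197]): 0.978906 × 0.995197 = 0.9742

0.9742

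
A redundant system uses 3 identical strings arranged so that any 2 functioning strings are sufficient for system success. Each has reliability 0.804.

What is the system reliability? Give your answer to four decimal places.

R = Σ_{i=2}^{3} C(3,i) p^i (1−p)^{3−i} with p = 0.804
C(3,2)·0.804^2·0.196^1 = 0.380093
C(3,3)·0.804^3·0.196^0 = 0.519718
Sum = 0.8998

0.8998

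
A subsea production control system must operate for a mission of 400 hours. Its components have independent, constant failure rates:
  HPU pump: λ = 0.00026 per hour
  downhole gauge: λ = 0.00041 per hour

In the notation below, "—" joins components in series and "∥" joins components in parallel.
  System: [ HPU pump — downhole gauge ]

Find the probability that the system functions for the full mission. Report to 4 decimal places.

R(HPU pump) = exp(−0.00026 × 400) = 0.901225
R(downhole gauge) = exp(−0.00041 × 400) = 0.848742
Series (HPU pump and downhole gauge): 0.901225 × 0.848742 = 0.7649

0.7649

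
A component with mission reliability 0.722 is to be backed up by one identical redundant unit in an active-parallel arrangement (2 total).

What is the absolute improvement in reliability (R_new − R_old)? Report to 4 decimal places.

R_before = 0.722
R_after = 1 − (1 − 0.722)^2 = 0.9227
ΔR = 0.9227 − 0.722 = 0.2007

0.2007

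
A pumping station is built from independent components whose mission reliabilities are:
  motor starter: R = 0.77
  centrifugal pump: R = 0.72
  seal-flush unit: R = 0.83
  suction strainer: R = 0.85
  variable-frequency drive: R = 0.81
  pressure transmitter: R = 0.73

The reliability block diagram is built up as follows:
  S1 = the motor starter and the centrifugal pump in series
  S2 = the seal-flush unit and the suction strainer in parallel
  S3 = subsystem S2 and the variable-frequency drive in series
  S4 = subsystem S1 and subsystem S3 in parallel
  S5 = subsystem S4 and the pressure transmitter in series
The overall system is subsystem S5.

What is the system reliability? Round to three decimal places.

0.661

Series (motor starter and centrifugal pump): 0.77000 × 0.72000 = 0.55440
Parallel (seal-flush unit and suction strainer): 1 − (1 − 0.83000)(1 − 0.85000) = 0.97450
Series ([0.97450] and variable-frequency drive): 0.97450 × 0.81000 = 0.78935
Parallel ([0.55440] and [0.78935]): 1 − (1 − 0.55440)(1 − 0.78935) = 0.90613
Series ([0.90613] and pressure transmitter): 0.90613 × 0.73000 = 0.661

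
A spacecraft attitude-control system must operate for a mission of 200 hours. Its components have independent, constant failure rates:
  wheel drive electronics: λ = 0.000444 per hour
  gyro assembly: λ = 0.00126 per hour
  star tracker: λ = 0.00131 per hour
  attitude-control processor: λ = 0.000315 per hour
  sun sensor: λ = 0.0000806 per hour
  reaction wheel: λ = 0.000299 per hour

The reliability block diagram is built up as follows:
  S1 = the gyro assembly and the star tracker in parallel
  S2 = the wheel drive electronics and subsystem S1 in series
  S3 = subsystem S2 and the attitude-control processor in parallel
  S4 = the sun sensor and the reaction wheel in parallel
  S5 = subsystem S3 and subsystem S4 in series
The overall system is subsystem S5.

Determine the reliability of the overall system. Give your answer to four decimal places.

0.9910

R(wheel drive electronics) = exp(−0.000444 × 200) = 0.915029
R(gyro assembly) = exp(−0.00126 × 200) = 0.777245
R(star tracker) = exp(−0.00131 × 200) = 0.769511
R(attitude-control processor) = exp(−0.000315 × 200) = 0.938943
R(sun sensor) = exp(−0.0000806 × 200) = 0.984009
R(reaction wheel) = exp(−0.000299 × 200) = 0.941953
Parallel (gyro assembly and star tracker): 1 − (1 − 0.777245)(1 − 0.769511) = 0.948657
Series (wheel drive electronics and [0.948657]): 0.915029 × 0.948657 = 0.868049
Parallel ([0.868049] and attitude-control processor): 1 − (1 − 0.868049)(1 − 0.938943) = 0.991943
Parallel (sun sensor and reaction wheel): 1 − (1 − 0.984009)(1 − 0.941953) = 0.999072
Series ([0.991943] and [0.999072]): 0.991943 × 0.999072 = 0.9910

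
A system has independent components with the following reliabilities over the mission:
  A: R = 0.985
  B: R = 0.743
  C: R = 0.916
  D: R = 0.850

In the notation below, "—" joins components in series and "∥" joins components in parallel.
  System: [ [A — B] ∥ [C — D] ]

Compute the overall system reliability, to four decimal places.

0.9406

Series (A and B): 0.985000 × 0.743000 = 0.731855
Series (C and D): 0.916000 × 0.850000 = 0.778600
Parallel ([0.731855] and [0.778600]): 1 − (1 − 0.731855)(1 − 0.778600) = 0.9406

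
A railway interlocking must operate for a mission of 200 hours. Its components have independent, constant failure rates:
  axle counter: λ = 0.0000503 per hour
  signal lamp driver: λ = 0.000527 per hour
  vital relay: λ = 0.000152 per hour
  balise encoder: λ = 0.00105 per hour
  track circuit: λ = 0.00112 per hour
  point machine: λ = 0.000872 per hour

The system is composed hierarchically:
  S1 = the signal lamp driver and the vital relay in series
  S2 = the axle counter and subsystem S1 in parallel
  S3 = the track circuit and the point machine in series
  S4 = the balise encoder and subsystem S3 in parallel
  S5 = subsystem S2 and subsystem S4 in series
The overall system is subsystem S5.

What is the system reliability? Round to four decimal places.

R(axle counter) = exp(−0.0000503 × 200) = 0.989990
R(signal lamp driver) = exp(−0.000527 × 200) = 0.899964
R(vital relay) = exp(−0.000152 × 200) = 0.970057
R(balise encoder) = exp(−0.00105 × 200) = 0.810584
R(track circuit) = exp(−0.00112 × 200) = 0.799315
R(point machine) = exp(−0.000872 × 200) = 0.839961
Series (signal lamp driver and vital relay): 0.899964 × 0.970057 = 0.873016
Parallel (axle counter and [0.873016]): 1 − (1 − 0.989990)(1 − 0.873016) = 0.998729
Series (track circuit and point machine): 0.799315 × 0.839961 = 0.671393
Parallel (balise encoder and [0.671393]): 1 − (1 − 0.810584)(1 − 0.671393) = 0.937757
Series ([0.998729] and [0.937757]): 0.998729 × 0.937757 = 0.9366

0.9366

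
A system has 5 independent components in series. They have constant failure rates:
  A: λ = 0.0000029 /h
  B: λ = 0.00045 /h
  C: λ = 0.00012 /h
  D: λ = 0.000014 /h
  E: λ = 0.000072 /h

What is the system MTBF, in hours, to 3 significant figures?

Series of exponential components: λ_sys = Σ λ_i
λ_sys = 0.0000029 + 0.00045 + 0.00012 + 0.000014 + 0.000072 = 6.5890e-04 /h
MTBF = 1 / λ_sys = 1520 h

1520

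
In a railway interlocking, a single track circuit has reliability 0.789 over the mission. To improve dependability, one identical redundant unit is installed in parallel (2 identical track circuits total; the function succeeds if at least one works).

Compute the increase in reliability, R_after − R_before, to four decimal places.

R_before = 0.789
R_after = 1 − (1 − 0.789)^2 = 0.9555
ΔR = 0.9555 − 0.789 = 0.1665

0.1665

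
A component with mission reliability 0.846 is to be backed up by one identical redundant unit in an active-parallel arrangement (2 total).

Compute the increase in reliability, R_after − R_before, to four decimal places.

R_before = 0.846
R_after = 1 − (1 − 0.846)^2 = 0.9763
ΔR = 0.9763 − 0.846 = 0.1303

0.1303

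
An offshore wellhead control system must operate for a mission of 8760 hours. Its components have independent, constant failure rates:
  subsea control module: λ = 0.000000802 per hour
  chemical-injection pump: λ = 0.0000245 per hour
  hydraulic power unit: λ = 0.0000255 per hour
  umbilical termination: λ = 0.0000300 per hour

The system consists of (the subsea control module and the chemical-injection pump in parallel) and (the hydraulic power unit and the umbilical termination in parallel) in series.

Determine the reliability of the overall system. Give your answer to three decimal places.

R(subsea control module) = exp(−0.000000802 × 8760) = 0.99300
R(chemical-injection pump) = exp(−0.0000245 × 8760) = 0.80685
R(hydraulic power unit) = exp(−0.0000255 × 8760) = 0.79981
R(umbilical termination) = exp(−0.0000300 × 8760) = 0.76890
Parallel (subsea control module and chemical-injection pump): 1 − (1 − 0.99300)(1 − 0.80685) = 0.99865
Parallel (hydraulic power unit and umbilical termination): 1 − (1 − 0.79981)(1 − 0.76890) = 0.95374
Series ([0.99865] and [0.95374]): 0.99865 × 0.95374 = 0.952

0.952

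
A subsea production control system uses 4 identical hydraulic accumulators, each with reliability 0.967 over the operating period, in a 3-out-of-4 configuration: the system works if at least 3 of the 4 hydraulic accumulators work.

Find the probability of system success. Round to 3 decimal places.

R = Σ_{i=3}^{4} C(4,i) p^i (1−p)^{4−i} with p = 0.967
C(4,3)·0.967^3·0.033^1 = 0.11936
C(4,4)·0.967^4·0.033^0 = 0.87439
Sum = 0.994

0.994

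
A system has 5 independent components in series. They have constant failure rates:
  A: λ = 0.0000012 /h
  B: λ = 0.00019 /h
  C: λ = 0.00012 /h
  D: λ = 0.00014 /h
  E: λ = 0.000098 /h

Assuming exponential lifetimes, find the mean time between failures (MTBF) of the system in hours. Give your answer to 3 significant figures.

Series of exponential components: λ_sys = Σ λ_i
λ_sys = 0.0000012 + 0.00019 + 0.00012 + 0.00014 + 0.000098 = 5.4920e-04 /h
MTBF = 1 / λ_sys = 1820 h

1820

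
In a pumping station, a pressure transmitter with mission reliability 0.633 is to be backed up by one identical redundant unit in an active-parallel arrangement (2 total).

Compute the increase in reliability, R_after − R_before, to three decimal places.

0.232

R_before = 0.633
R_after = 1 − (1 − 0.633)^2 = 0.865
ΔR = 0.865 − 0.633 = 0.232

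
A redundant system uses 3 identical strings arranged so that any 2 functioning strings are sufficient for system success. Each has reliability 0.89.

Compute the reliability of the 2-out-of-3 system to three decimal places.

R = Σ_{i=2}^{3} C(3,i) p^i (1−p)^{3−i} with p = 0.89
C(3,2)·0.89^2·0.11^1 = 0.26139
C(3,3)·0.89^3·0.11^0 = 0.70497
Sum = 0.966

0.966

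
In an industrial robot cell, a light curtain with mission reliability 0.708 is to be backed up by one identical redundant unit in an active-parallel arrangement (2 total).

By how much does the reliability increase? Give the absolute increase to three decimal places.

R_before = 0.708
R_after = 1 − (1 − 0.708)^2 = 0.915
ΔR = 0.915 − 0.708 = 0.207

0.207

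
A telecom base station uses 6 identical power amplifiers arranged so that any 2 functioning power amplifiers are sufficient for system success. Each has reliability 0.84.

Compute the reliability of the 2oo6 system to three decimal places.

0.999

R = Σ_{i=2}^{6} C(6,i) p^i (1−p)^{6−i} with p = 0.84
C(6,2)·0.84^2·0.16^4 = 0.00694
C(6,3)·0.84^3·0.16^3 = 0.04855
C(6,4)·0.84^4·0.16^2 = 0.19118
C(6,5)·0.84^5·0.16^1 = 0.40148
C(6,6)·0.84^6·0.16^0 = 0.35130
Sum = 0.999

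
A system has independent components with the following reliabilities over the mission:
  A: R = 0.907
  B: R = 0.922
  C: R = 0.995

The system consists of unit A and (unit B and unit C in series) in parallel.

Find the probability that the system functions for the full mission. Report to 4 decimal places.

Series (B and C): 0.922000 × 0.995000 = 0.917390
Parallel (A and [0.917390]): 1 − (1 − 0.907000)(1 − 0.917390) = 0.9923

0.9923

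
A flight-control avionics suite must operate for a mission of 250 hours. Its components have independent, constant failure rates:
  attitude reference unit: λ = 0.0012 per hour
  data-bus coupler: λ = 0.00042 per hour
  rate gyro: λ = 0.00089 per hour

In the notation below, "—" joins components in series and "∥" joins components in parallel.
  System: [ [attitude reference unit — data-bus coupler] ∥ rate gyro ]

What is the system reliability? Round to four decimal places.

R(attitude reference unit) = exp(−0.0012 × 250) = 0.740818
R(data-bus coupler) = exp(−0.00042 × 250) = 0.900325
R(rate gyro) = exp(−0.00089 × 250) = 0.800515
Series (attitude reference unit and data-bus coupler): 0.740818 × 0.900325 = 0.666977
Parallel ([0.666977] and rate gyro): 1 − (1 − 0.666977)(1 − 0.800515) = 0.9336

0.9336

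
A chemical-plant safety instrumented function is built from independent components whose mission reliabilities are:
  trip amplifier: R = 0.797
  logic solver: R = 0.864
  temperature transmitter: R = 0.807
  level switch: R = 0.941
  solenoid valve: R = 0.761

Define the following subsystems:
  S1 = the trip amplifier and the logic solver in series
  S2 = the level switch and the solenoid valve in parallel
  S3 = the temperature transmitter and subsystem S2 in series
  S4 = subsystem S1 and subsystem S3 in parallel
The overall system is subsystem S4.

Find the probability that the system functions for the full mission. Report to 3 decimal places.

Series (trip amplifier and logic solver): 0.79700 × 0.86400 = 0.68861
Parallel (level switch and solenoid valve): 1 − (1 − 0.94100)(1 − 0.76100) = 0.98590
Series (temperature transmitter and [0.98590]): 0.80700 × 0.98590 = 0.79562
Parallel ([0.68861] and [0.79562]): 1 − (1 − 0.68861)(1 − 0.79562) = 0.936

0.936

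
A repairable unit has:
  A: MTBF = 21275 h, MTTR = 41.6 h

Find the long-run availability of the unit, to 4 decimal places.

A(A) = MTBF/(MTBF+MTTR) = 21275/(21275+41.6) = 0.9980

0.9980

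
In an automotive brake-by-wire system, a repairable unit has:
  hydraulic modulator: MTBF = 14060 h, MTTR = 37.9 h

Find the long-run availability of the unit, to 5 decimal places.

A(hydraulic modulator) = MTBF/(MTBF+MTTR) = 14060/(14060+37.9) = 0.99731

0.99731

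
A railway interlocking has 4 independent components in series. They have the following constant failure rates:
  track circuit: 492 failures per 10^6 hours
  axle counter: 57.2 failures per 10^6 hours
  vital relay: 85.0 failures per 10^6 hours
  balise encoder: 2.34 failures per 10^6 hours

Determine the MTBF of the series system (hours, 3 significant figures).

Series of exponential components: λ_sys = Σ λ_i
λ_sys = 0.000492 + 0.0000572 + 0.0000850 + 0.00000234 = 6.3654e-04 /h
MTBF = 1 / λ_sys = 1570 h

1570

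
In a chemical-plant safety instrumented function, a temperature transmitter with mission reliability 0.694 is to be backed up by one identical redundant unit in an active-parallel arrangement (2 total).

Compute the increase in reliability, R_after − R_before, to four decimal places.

R_before = 0.694
R_after = 1 − (1 − 0.694)^2 = 0.9064
ΔR = 0.9064 − 0.694 = 0.2124

0.2124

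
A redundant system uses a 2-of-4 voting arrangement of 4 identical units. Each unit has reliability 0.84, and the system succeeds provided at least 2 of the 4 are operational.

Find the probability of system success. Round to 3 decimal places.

0.986

R = Σ_{i=2}^{4} C(4,i) p^i (1−p)^{4−i} with p = 0.84
C(4,2)·0.84^2·0.16^2 = 0.10838
C(4,3)·0.84^3·0.16^1 = 0.37933
C(4,4)·0.84^4·0.16^0 = 0.49787
Sum = 0.986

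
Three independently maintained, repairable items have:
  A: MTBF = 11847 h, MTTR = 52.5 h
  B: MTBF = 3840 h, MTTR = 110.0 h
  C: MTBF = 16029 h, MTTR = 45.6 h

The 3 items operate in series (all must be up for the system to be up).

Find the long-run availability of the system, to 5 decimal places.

0.96512

A(A) = MTBF/(MTBF+MTTR) = 11847/(11847+52.5) = 0.995588
A(B) = MTBF/(MTBF+MTTR) = 3840/(3840+110.0) = 0.972152
A(C) = MTBF/(MTBF+MTTR) = 16029/(16029+45.6) = 0.997163
Series availability: 0.995588 × 0.972152 × 0.997163 = 0.96512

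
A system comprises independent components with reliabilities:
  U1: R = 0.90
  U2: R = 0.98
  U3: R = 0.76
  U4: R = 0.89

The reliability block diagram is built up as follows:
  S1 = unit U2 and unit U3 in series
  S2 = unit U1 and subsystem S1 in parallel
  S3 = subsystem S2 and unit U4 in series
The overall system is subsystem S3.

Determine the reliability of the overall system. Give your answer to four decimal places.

Series (U2 and U3): 0.980000 × 0.760000 = 0.744800
Parallel (U1 and [0.744800]): 1 − (1 − 0.900000)(1 − 0.744800) = 0.974480
Series ([0.974480] and U4): 0.974480 × 0.890000 = 0.8673

0.8673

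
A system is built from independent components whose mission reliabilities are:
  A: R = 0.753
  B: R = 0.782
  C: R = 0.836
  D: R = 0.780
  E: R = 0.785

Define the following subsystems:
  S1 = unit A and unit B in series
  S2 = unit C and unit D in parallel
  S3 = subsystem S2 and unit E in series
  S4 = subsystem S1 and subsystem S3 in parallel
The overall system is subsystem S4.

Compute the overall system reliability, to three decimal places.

0.900

Series (A and B): 0.75300 × 0.78200 = 0.58885
Parallel (C and D): 1 − (1 − 0.83600)(1 − 0.78000) = 0.96392
Series ([0.96392] and E): 0.96392 × 0.78500 = 0.75668
Parallel ([0.58885] and [0.75668]): 1 − (1 − 0.58885)(1 − 0.75668) = 0.900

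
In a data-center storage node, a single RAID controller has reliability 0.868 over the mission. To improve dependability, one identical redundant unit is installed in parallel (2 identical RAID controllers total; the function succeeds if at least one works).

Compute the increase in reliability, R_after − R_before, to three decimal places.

0.115

R_before = 0.868
R_after = 1 − (1 − 0.868)^2 = 0.983
ΔR = 0.983 − 0.868 = 0.115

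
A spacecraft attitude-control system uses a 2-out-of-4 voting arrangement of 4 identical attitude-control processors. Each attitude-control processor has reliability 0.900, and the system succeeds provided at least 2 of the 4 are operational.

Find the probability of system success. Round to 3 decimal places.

0.996

R = Σ_{i=2}^{4} C(4,i) p^i (1−p)^{4−i} with p = 0.900
C(4,2)·0.900^2·0.100^2 = 0.04860
C(4,3)·0.900^3·0.100^1 = 0.29160
C(4,4)·0.900^4·0.100^0 = 0.65610
Sum = 0.996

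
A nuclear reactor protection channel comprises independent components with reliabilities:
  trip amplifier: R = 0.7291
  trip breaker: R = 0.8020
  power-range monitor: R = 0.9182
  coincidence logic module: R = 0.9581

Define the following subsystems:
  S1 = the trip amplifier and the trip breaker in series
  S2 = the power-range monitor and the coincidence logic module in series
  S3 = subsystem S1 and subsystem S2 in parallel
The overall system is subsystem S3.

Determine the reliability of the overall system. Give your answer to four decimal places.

0.9501

Series (trip amplifier and trip breaker): 0.729100 × 0.802000 = 0.584738
Series (power-range monitor and coincidence logic module): 0.918200 × 0.958100 = 0.879727
Parallel ([0.584738] and [0.879727]): 1 − (1 − 0.584738)(1 − 0.879727) = 0.9501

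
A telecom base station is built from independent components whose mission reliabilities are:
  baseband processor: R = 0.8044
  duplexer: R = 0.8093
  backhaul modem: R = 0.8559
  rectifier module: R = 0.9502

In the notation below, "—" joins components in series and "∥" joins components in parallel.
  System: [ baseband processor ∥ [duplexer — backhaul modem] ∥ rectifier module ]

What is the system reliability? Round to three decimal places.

Series (duplexer and backhaul modem): 0.80930 × 0.85590 = 0.69268
Parallel (baseband processor, [0.69268], and rectifier module): 1 − (1 − 0.80440)(1 − 0.69268)(1 − 0.95020) = 0.997

0.997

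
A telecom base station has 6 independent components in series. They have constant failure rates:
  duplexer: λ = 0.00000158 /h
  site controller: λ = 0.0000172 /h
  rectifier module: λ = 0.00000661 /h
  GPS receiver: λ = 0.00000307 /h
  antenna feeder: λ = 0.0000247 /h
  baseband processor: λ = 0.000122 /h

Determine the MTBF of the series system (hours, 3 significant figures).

Series of exponential components: λ_sys = Σ λ_i
λ_sys = 0.00000158 + 0.0000172 + 0.00000661 + 0.00000307 + 0.0000247 + 0.000122 = 1.7516e-04 /h
MTBF = 1 / λ_sys = 5710 h

5710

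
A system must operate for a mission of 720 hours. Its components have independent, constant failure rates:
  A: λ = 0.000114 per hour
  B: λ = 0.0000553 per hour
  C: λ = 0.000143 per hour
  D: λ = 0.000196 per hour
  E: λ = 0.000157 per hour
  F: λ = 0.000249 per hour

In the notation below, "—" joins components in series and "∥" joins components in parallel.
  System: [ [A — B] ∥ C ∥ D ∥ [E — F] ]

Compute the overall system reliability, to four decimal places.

0.9996

R(A) = exp(−0.000114 × 720) = 0.921198
R(B) = exp(−0.0000553 × 720) = 0.960966
R(C) = exp(−0.000143 × 720) = 0.902163
R(D) = exp(−0.000196 × 720) = 0.868385
R(E) = exp(−0.000157 × 720) = 0.893115
R(F) = exp(−0.000249 × 720) = 0.835872
Series (A and B): 0.921198 × 0.960966 = 0.885240
Series (E and F): 0.893115 × 0.835872 = 0.746530
Parallel ([0.885240], C, D, and [0.746530]): 1 − (1 − 0.885240)(1 − 0.902163)(1 − 0.868385)(1 − 0.746530) = 0.9996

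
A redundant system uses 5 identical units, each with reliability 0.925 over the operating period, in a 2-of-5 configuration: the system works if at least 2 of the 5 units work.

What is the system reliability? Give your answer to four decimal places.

R = Σ_{i=2}^{5} C(5,i) p^i (1−p)^{5−i} with p = 0.925
C(5,2)·0.925^2·0.075^3 = 0.003610
C(5,3)·0.925^3·0.075^2 = 0.044519
C(5,4)·0.925^4·0.075^1 = 0.274535
C(5,5)·0.925^5·0.075^0 = 0.677187
Sum = 0.9999

0.9999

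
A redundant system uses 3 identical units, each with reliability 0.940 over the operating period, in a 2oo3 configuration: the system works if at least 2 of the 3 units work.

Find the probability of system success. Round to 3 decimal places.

R = Σ_{i=2}^{3} C(3,i) p^i (1−p)^{3−i} with p = 0.940
C(3,2)·0.940^2·0.060^1 = 0.15905
C(3,3)·0.940^3·0.060^0 = 0.83058
Sum = 0.990

0.990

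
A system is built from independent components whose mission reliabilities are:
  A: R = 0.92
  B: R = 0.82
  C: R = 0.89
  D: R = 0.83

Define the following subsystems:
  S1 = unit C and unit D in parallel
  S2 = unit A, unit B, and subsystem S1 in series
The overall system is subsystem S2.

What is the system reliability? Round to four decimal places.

0.7403

Parallel (C and D): 1 − (1 − 0.890000)(1 − 0.830000) = 0.981300
Series (A, B, and [0.981300]): 0.920000 × 0.820000 × 0.981300 = 0.7403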